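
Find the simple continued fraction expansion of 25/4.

Run the Euclidean algorithm on 25 and 4; the successive quotients are the partial quotients a_0, a_1, ... (each step inverts the fractional part left over by the previous one):
  25 = 6*4 + 1, so a_0 = 6.
  4 = 4*1 + 0, so a_1 = 4.
The remainder reaches 0 after 2 divisions, so the expansion has 2 partial quotients, read off in order.

[6; 4]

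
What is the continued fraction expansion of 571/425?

[1; 2, 1, 10, 4, 3]

Run the Euclidean algorithm on 571 and 425; the successive quotients are the partial quotients a_0, a_1, ... (each step inverts the fractional part left over by the previous one):
  571 = 1*425 + 146, so a_0 = 1.
  425 = 2*146 + 133, so a_1 = 2.
  146 = 1*133 + 13, so a_2 = 1.
  133 = 10*13 + 3, so a_3 = 10.
  13 = 4*3 + 1, so a_4 = 4.
  3 = 3*1 + 0, so a_5 = 3.
The remainder reaches 0 after 6 divisions, so the expansion has 6 partial quotients, read off in order.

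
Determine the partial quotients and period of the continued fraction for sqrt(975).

[31; (4, 2, 4, 62)]

Write x_i = (sqrt(975) + m_i)/d_i with (m_0, d_0) = (0, 1). a_0 = floor(sqrt(975)) = 31, since 31^2 = 961 <= 975 < 1024 = 32^2.
Iterate m_{i+1} = d_i*a_i - m_i, d_{i+1} = (975 - m_{i+1}^2)/d_i, a_{i+1} = floor((a_0 + m_{i+1})/d_{i+1}):
  m_1 = 1*31 - 0 = 31, d_1 = (975 - 31^2)/1 = 14/1 = 14, a_1 = floor((31 + 31)/14) = 4.
  m_2 = 14*4 - 31 = 25, d_2 = (975 - 25^2)/14 = 350/14 = 25, a_2 = floor((31 + 25)/25) = 2.
  m_3 = 25*2 - 25 = 25, d_3 = (975 - 25^2)/25 = 350/25 = 14, a_3 = floor((31 + 25)/14) = 4.
  m_4 = 14*4 - 25 = 31, d_4 = (975 - 31^2)/14 = 14/14 = 1, a_4 = floor((31 + 31)/1) = 62.
  m_5 = 1*62 - 31 = 31, d_5 = (975 - 31^2)/1 = 14/1 = 14: (m_5, d_5) = (m_1, d_1) = (31, 14), so from here the quotients repeat a_1, ..., a_4; the period length is 4.
Hence the expansion of sqrt(975) is a_0 = 31 followed by the repeating block 4, 2, 4, 62 (period 4).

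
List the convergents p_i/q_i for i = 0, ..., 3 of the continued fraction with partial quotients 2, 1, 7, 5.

2/1, 3/1, 23/8, 118/41

Using the convergent recurrence p_i = a_i*p_{i-1} + p_{i-2}, q_i = a_i*q_{i-1} + q_{i-2} with p_{-2}=0, p_{-1}=1, q_{-2}=1, q_{-1}=0:
  i=0: a_0=2, p_0 = 2*1 + 0 = 2, q_0 = 2*0 + 1 = 1.
  i=1: a_1=1, p_1 = 1*2 + 1 = 3, q_1 = 1*1 + 0 = 1.
  i=2: a_2=7, p_2 = 7*3 + 2 = 23, q_2 = 7*1 + 1 = 8.
  i=3: a_3=5, p_3 = 5*23 + 3 = 118, q_3 = 5*8 + 1 = 41.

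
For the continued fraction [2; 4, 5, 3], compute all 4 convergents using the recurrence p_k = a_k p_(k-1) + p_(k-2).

Using the convergent recurrence p_i = a_i*p_{i-1} + p_{i-2}, q_i = a_i*q_{i-1} + q_{i-2} with p_{-2}=0, p_{-1}=1, q_{-2}=1, q_{-1}=0:
  i=0: a_0=2, p_0 = 2*1 + 0 = 2, q_0 = 2*0 + 1 = 1.
  i=1: a_1=4, p_1 = 4*2 + 1 = 9, q_1 = 4*1 + 0 = 4.
  i=2: a_2=5, p_2 = 5*9 + 2 = 47, q_2 = 5*4 + 1 = 21.
  i=3: a_3=3, p_3 = 3*47 + 9 = 150, q_3 = 3*21 + 4 = 67.

2/1, 9/4, 47/21, 150/67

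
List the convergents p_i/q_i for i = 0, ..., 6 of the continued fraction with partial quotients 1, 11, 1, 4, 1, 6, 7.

1/1, 12/11, 13/12, 64/59, 77/71, 526/485, 3759/3466

Using the convergent recurrence p_i = a_i*p_{i-1} + p_{i-2}, q_i = a_i*q_{i-1} + q_{i-2} with p_{-2}=0, p_{-1}=1, q_{-2}=1, q_{-1}=0:
  i=0: a_0=1, p_0 = 1*1 + 0 = 1, q_0 = 1*0 + 1 = 1.
  i=1: a_1=11, p_1 = 11*1 + 1 = 12, q_1 = 11*1 + 0 = 11.
  i=2: a_2=1, p_2 = 1*12 + 1 = 13, q_2 = 1*11 + 1 = 12.
  i=3: a_3=4, p_3 = 4*13 + 12 = 64, q_3 = 4*12 + 11 = 59.
  i=4: a_4=1, p_4 = 1*64 + 13 = 77, q_4 = 1*59 + 12 = 71.
  i=5: a_5=6, p_5 = 6*77 + 64 = 526, q_5 = 6*71 + 59 = 485.
  i=6: a_6=7, p_6 = 7*526 + 77 = 3759, q_6 = 7*485 + 71 = 3466.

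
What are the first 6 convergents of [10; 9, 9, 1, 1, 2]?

Using the convergent recurrence p_i = a_i*p_{i-1} + p_{i-2}, q_i = a_i*q_{i-1} + q_{i-2} with p_{-2}=0, p_{-1}=1, q_{-2}=1, q_{-1}=0:
  i=0: a_0=10, p_0 = 10*1 + 0 = 10, q_0 = 10*0 + 1 = 1.
  i=1: a_1=9, p_1 = 9*10 + 1 = 91, q_1 = 9*1 + 0 = 9.
  i=2: a_2=9, p_2 = 9*91 + 10 = 829, q_2 = 9*9 + 1 = 82.
  i=3: a_3=1, p_3 = 1*829 + 91 = 920, q_3 = 1*82 + 9 = 91.
  i=4: a_4=1, p_4 = 1*920 + 829 = 1749, q_4 = 1*91 + 82 = 173.
  i=5: a_5=2, p_5 = 2*1749 + 920 = 4418, q_5 = 2*173 + 91 = 437.

10/1, 91/9, 829/82, 920/91, 1749/173, 4418/437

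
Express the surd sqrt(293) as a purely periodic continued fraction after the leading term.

Write x_i = (sqrt(293) + m_i)/d_i with (m_0, d_0) = (0, 1). a_0 = floor(sqrt(293)) = 17, since 17^2 = 289 <= 293 < 324 = 18^2.
Iterate m_{i+1} = d_i*a_i - m_i, d_{i+1} = (293 - m_{i+1}^2)/d_i, a_{i+1} = floor((a_0 + m_{i+1})/d_{i+1}):
  m_1 = 1*17 - 0 = 17, d_1 = (293 - 17^2)/1 = 4/1 = 4, a_1 = floor((17 + 17)/4) = 8.
  m_2 = 4*8 - 17 = 15, d_2 = (293 - 15^2)/4 = 68/4 = 17, a_2 = floor((17 + 15)/17) = 1.
  m_3 = 17*1 - 15 = 2, d_3 = (293 - 2^2)/17 = 289/17 = 17, a_3 = floor((17 + 2)/17) = 1.
  m_4 = 17*1 - 2 = 15, d_4 = (293 - 15^2)/17 = 68/17 = 4, a_4 = floor((17 + 15)/4) = 8.
  m_5 = 4*8 - 15 = 17, d_5 = (293 - 17^2)/4 = 4/4 = 1, a_5 = floor((17 + 17)/1) = 34.
  m_6 = 1*34 - 17 = 17, d_6 = (293 - 17^2)/1 = 4/1 = 4: (m_6, d_6) = (m_1, d_1) = (17, 4), so from here the quotients repeat a_1, ..., a_5; the period length is 5.
Hence the expansion of sqrt(293) is a_0 = 17 followed by the repeating block 8, 1, 1, 8, 34 (period 5).

[17; (8, 1, 1, 8, 34)]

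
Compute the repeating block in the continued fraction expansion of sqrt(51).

Write x_i = (sqrt(51) + m_i)/d_i with (m_0, d_0) = (0, 1). a_0 = floor(sqrt(51)) = 7, since 7^2 = 49 <= 51 < 64 = 8^2.
Iterate m_{i+1} = d_i*a_i - m_i, d_{i+1} = (51 - m_{i+1}^2)/d_i, a_{i+1} = floor((a_0 + m_{i+1})/d_{i+1}):
  m_1 = 1*7 - 0 = 7, d_1 = (51 - 7^2)/1 = 2/1 = 2, a_1 = floor((7 + 7)/2) = 7.
  m_2 = 2*7 - 7 = 7, d_2 = (51 - 7^2)/2 = 2/2 = 1, a_2 = floor((7 + 7)/1) = 14.
  m_3 = 1*14 - 7 = 7, d_3 = (51 - 7^2)/1 = 2/1 = 2: (m_3, d_3) = (m_1, d_1) = (7, 2), so from here the quotients repeat a_1, a_2; the period length is 2.
Hence the expansion of sqrt(51) is a_0 = 7 followed by the repeating block 7, 14 (period 2).

[7; (7, 14)]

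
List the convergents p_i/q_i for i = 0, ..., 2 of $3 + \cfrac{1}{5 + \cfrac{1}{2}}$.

Using the convergent recurrence p_i = a_i*p_{i-1} + p_{i-2}, q_i = a_i*q_{i-1} + q_{i-2} with p_{-2}=0, p_{-1}=1, q_{-2}=1, q_{-1}=0:
  i=0: a_0=3, p_0 = 3*1 + 0 = 3, q_0 = 3*0 + 1 = 1.
  i=1: a_1=5, p_1 = 5*3 + 1 = 16, q_1 = 5*1 + 0 = 5.
  i=2: a_2=2, p_2 = 2*16 + 3 = 35, q_2 = 2*5 + 1 = 11.

3/1, 16/5, 35/11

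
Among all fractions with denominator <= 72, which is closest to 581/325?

Expand x = 581/325 as a continued fraction with the Euclidean algorithm:
  581 = 1*325 + 256, so a_0 = 1.
  325 = 1*256 + 69, so a_1 = 1.
  256 = 3*69 + 49, so a_2 = 3.
  69 = 1*49 + 20, so a_3 = 1.
  49 = 2*20 + 9, so a_4 = 2.
  20 = 2*9 + 2, so a_5 = 2.
  9 = 4*2 + 1, so a_6 = 4.
  2 = 2*1 + 0, so a_7 = 2.
so x = [1; 1, 3, 1, 2, 2, 4, 2].
Convergents (p_i = a_i*p_{i-1} + p_{i-2}, q_i = a_i*q_{i-1} + q_{i-2} with p_{-2}=0, p_{-1}=1, q_{-2}=1, q_{-1}=0), until the denominator exceeds 72:
  i=0: a_0=1, p_0 = 1*1 + 0 = 1, q_0 = 1*0 + 1 = 1.
  i=1: a_1=1, p_1 = 1*1 + 1 = 2, q_1 = 1*1 + 0 = 1.
  i=2: a_2=3, p_2 = 3*2 + 1 = 7, q_2 = 3*1 + 1 = 4.
  i=3: a_3=1, p_3 = 1*7 + 2 = 9, q_3 = 1*4 + 1 = 5.
  i=4: a_4=2, p_4 = 2*9 + 7 = 25, q_4 = 2*5 + 4 = 14.
  i=5: a_5=2, p_5 = 2*25 + 9 = 59, q_5 = 2*14 + 5 = 33.
  i=6: a_6=4, p_6 = 4*59 + 25 = 261, q_6 = 4*33 + 14 = 146.
q_6 = 146 > 72, so the last convergent with denominator <= 72 is p_5/q_5 = 59/33.
The closest fraction with denominator <= 72 is either p_5/q_5 or the intermediate fraction (k*p_5 + p_4)/(k*q_5 + q_4) with the largest k >= 1 whose denominator stays <= 72; these approach x as k grows, and every other convergent or intermediate fraction in range is farther away.
Largest k: floor((72 - q_4)/q_5) = floor((72 - 14)/33) = 1.
That gives (1*59 + 25)/(1*33 + 14) = 84/47.
Compare the errors: |x - 59/33| = |581*33 - 59*325|/(325*33) = 2/10725, and |x - 84/47| = |581*47 - 84*325|/(325*47) = 7/15275.
Cross-multiplying, 2*15275 = 30550 < 75075 = 7*10725, so 2/10725 is smaller: the convergent 59/33 is closer to x than 84/47.

59/33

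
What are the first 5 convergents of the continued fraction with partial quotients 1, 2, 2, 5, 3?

1/1, 3/2, 7/5, 38/27, 121/86

Using the convergent recurrence p_i = a_i*p_{i-1} + p_{i-2}, q_i = a_i*q_{i-1} + q_{i-2} with p_{-2}=0, p_{-1}=1, q_{-2}=1, q_{-1}=0:
  i=0: a_0=1, p_0 = 1*1 + 0 = 1, q_0 = 1*0 + 1 = 1.
  i=1: a_1=2, p_1 = 2*1 + 1 = 3, q_1 = 2*1 + 0 = 2.
  i=2: a_2=2, p_2 = 2*3 + 1 = 7, q_2 = 2*2 + 1 = 5.
  i=3: a_3=5, p_3 = 5*7 + 3 = 38, q_3 = 5*5 + 2 = 27.
  i=4: a_4=3, p_4 = 3*38 + 7 = 121, q_4 = 3*27 + 5 = 86.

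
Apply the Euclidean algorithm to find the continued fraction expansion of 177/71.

[2; 2, 35]

Run the Euclidean algorithm on 177 and 71; the successive quotients are the partial quotients a_0, a_1, ... (each step inverts the fractional part left over by the previous one):
  177 = 2*71 + 35, so a_0 = 2.
  71 = 2*35 + 1, so a_1 = 2.
  35 = 35*1 + 0, so a_2 = 35.
The remainder reaches 0 after 3 divisions, so the expansion has 3 partial quotients, read off in order.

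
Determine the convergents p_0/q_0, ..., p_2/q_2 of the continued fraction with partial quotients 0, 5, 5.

0/1, 1/5, 5/26

Using the convergent recurrence p_i = a_i*p_{i-1} + p_{i-2}, q_i = a_i*q_{i-1} + q_{i-2} with p_{-2}=0, p_{-1}=1, q_{-2}=1, q_{-1}=0:
  i=0: a_0=0, p_0 = 0*1 + 0 = 0, q_0 = 0*0 + 1 = 1.
  i=1: a_1=5, p_1 = 5*0 + 1 = 1, q_1 = 5*1 + 0 = 5.
  i=2: a_2=5, p_2 = 5*1 + 0 = 5, q_2 = 5*5 + 1 = 26.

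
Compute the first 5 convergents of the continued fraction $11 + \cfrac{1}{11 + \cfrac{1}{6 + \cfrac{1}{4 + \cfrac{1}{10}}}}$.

11/1, 122/11, 743/67, 3094/279, 31683/2857

Using the convergent recurrence p_i = a_i*p_{i-1} + p_{i-2}, q_i = a_i*q_{i-1} + q_{i-2} with p_{-2}=0, p_{-1}=1, q_{-2}=1, q_{-1}=0:
  i=0: a_0=11, p_0 = 11*1 + 0 = 11, q_0 = 11*0 + 1 = 1.
  i=1: a_1=11, p_1 = 11*11 + 1 = 122, q_1 = 11*1 + 0 = 11.
  i=2: a_2=6, p_2 = 6*122 + 11 = 743, q_2 = 6*11 + 1 = 67.
  i=3: a_3=4, p_3 = 4*743 + 122 = 3094, q_3 = 4*67 + 11 = 279.
  i=4: a_4=10, p_4 = 10*3094 + 743 = 31683, q_4 = 10*279 + 67 = 2857.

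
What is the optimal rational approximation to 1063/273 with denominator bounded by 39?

Expand x = 1063/273 as a continued fraction with the Euclidean algorithm:
  1063 = 3*273 + 244, so a_0 = 3.
  273 = 1*244 + 29, so a_1 = 1.
  244 = 8*29 + 12, so a_2 = 8.
  29 = 2*12 + 5, so a_3 = 2.
  12 = 2*5 + 2, so a_4 = 2.
  5 = 2*2 + 1, so a_5 = 2.
  2 = 2*1 + 0, so a_6 = 2.
so x = [3; 1, 8, 2, 2, 2, 2].
Convergents (p_i = a_i*p_{i-1} + p_{i-2}, q_i = a_i*q_{i-1} + q_{i-2} with p_{-2}=0, p_{-1}=1, q_{-2}=1, q_{-1}=0), until the denominator exceeds 39:
  i=0: a_0=3, p_0 = 3*1 + 0 = 3, q_0 = 3*0 + 1 = 1.
  i=1: a_1=1, p_1 = 1*3 + 1 = 4, q_1 = 1*1 + 0 = 1.
  i=2: a_2=8, p_2 = 8*4 + 3 = 35, q_2 = 8*1 + 1 = 9.
  i=3: a_3=2, p_3 = 2*35 + 4 = 74, q_3 = 2*9 + 1 = 19.
  i=4: a_4=2, p_4 = 2*74 + 35 = 183, q_4 = 2*19 + 9 = 47.
q_4 = 47 > 39, so the last convergent with denominator <= 39 is p_3/q_3 = 74/19.
The closest fraction with denominator <= 39 is either p_3/q_3 or the intermediate fraction (k*p_3 + p_2)/(k*q_3 + q_2) with the largest k >= 1 whose denominator stays <= 39; these approach x as k grows, and every other convergent or intermediate fraction in range is farther away.
Largest k: floor((39 - q_2)/q_3) = floor((39 - 9)/19) = 1.
That gives (1*74 + 35)/(1*19 + 9) = 109/28.
Compare the errors: |x - 74/19| = |1063*19 - 74*273|/(273*19) = 5/5187, and |x - 109/28| = |1063*28 - 109*273|/(273*28) = 7/7644.
Cross-multiplying, 7*5187 = 36309 < 38220 = 5*7644, so 7/7644 is smaller: the intermediate fraction 109/28 is closer to x than 74/19.

109/28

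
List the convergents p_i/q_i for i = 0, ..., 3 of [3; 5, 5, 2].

Using the convergent recurrence p_i = a_i*p_{i-1} + p_{i-2}, q_i = a_i*q_{i-1} + q_{i-2} with p_{-2}=0, p_{-1}=1, q_{-2}=1, q_{-1}=0:
  i=0: a_0=3, p_0 = 3*1 + 0 = 3, q_0 = 3*0 + 1 = 1.
  i=1: a_1=5, p_1 = 5*3 + 1 = 16, q_1 = 5*1 + 0 = 5.
  i=2: a_2=5, p_2 = 5*16 + 3 = 83, q_2 = 5*5 + 1 = 26.
  i=3: a_3=2, p_3 = 2*83 + 16 = 182, q_3 = 2*26 + 5 = 57.

3/1, 16/5, 83/26, 182/57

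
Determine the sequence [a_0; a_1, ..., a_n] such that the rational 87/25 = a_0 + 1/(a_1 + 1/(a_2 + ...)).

[3; 2, 12]

Run the Euclidean algorithm on 87 and 25; the successive quotients are the partial quotients a_0, a_1, ... (each step inverts the fractional part left over by the previous one):
  87 = 3*25 + 12, so a_0 = 3.
  25 = 2*12 + 1, so a_1 = 2.
  12 = 12*1 + 0, so a_2 = 12.
The remainder reaches 0 after 3 divisions, so the expansion has 3 partial quotients, read off in order.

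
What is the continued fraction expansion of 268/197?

Run the Euclidean algorithm on 268 and 197; the successive quotients are the partial quotients a_0, a_1, ... (each step inverts the fractional part left over by the previous one):
  268 = 1*197 + 71, so a_0 = 1.
  197 = 2*71 + 55, so a_1 = 2.
  71 = 1*55 + 16, so a_2 = 1.
  55 = 3*16 + 7, so a_3 = 3.
  16 = 2*7 + 2, so a_4 = 2.
  7 = 3*2 + 1, so a_5 = 3.
  2 = 2*1 + 0, so a_6 = 2.
The remainder reaches 0 after 7 divisions, so the expansion has 7 partial quotients, read off in order.

[1; 2, 1, 3, 2, 3, 2]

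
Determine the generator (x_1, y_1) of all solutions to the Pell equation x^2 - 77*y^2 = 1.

(x, y) = (351, 40)

First expand sqrt(77) as a continued fraction. With x_i = (sqrt(77) + m_i)/d_i and (m_0, d_0) = (0, 1): a_0 = floor(sqrt(77)) = 8, since 8^2 = 64 <= 77 < 81 = 9^2.
Iterate m_{i+1} = d_i*a_i - m_i, d_{i+1} = (77 - m_{i+1}^2)/d_i, a_{i+1} = floor((a_0 + m_{i+1})/d_{i+1}):
  m_1 = 1*8 - 0 = 8, d_1 = (77 - 8^2)/1 = 13/1 = 13, a_1 = floor((8 + 8)/13) = 1.
  m_2 = 13*1 - 8 = 5, d_2 = (77 - 5^2)/13 = 52/13 = 4, a_2 = floor((8 + 5)/4) = 3.
  m_3 = 4*3 - 5 = 7, d_3 = (77 - 7^2)/4 = 28/4 = 7, a_3 = floor((8 + 7)/7) = 2.
  m_4 = 7*2 - 7 = 7, d_4 = (77 - 7^2)/7 = 28/7 = 4, a_4 = floor((8 + 7)/4) = 3.
  m_5 = 4*3 - 7 = 5, d_5 = (77 - 5^2)/4 = 52/4 = 13, a_5 = floor((8 + 5)/13) = 1.
  m_6 = 13*1 - 5 = 8, d_6 = (77 - 8^2)/13 = 13/13 = 1, a_6 = floor((8 + 8)/1) = 16.
  m_7 = 1*16 - 8 = 8, d_7 = (77 - 8^2)/1 = 13/1 = 13: (m_7, d_7) = (m_1, d_1) = (8, 13), so from here the quotients repeat a_1, ..., a_6; the period length is 6.
So sqrt(77) = [8; (1, 3, 2, 3, 1, 16)] with period length k = 6.
k is even, so the fundamental solution of x^2 - 77y^2 = 1 is (p_{k-1}, q_{k-1}) = (p_5, q_5); compute convergents through index 5.
Convergents (p_i = a_i*p_{i-1} + p_{i-2}, q_i = a_i*q_{i-1} + q_{i-2} with p_{-2}=0, p_{-1}=1, q_{-2}=1, q_{-1}=0):
  i=0: a_0=8, p_0 = 8*1 + 0 = 8, q_0 = 8*0 + 1 = 1.
  i=1: a_1=1, p_1 = 1*8 + 1 = 9, q_1 = 1*1 + 0 = 1.
  i=2: a_2=3, p_2 = 3*9 + 8 = 35, q_2 = 3*1 + 1 = 4.
  i=3: a_3=2, p_3 = 2*35 + 9 = 79, q_3 = 2*4 + 1 = 9.
  i=4: a_4=3, p_4 = 3*79 + 35 = 272, q_4 = 3*9 + 4 = 31.
  i=5: a_5=1, p_5 = 1*272 + 79 = 351, q_5 = 1*31 + 9 = 40.
Check: 351^2 - 77*40^2 = 123201 - 123200 = 1, so (x, y) = (351, 40) solves the equation, and by the theorem it is the least positive solution.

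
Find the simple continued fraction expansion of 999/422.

[2; 2, 1, 2, 1, 1, 1, 1, 8]

Run the Euclidean algorithm on 999 and 422; the successive quotients are the partial quotients a_0, a_1, ... (each step inverts the fractional part left over by the previous one):
  999 = 2*422 + 155, so a_0 = 2.
  422 = 2*155 + 112, so a_1 = 2.
  155 = 1*112 + 43, so a_2 = 1.
  112 = 2*43 + 26, so a_3 = 2.
  43 = 1*26 + 17, so a_4 = 1.
  26 = 1*17 + 9, so a_5 = 1.
  17 = 1*9 + 8, so a_6 = 1.
  9 = 1*8 + 1, so a_7 = 1.
  8 = 8*1 + 0, so a_8 = 8.
The remainder reaches 0 after 9 divisions, so the expansion has 9 partial quotients, read off in order.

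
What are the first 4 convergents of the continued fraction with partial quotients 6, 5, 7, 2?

Using the convergent recurrence p_i = a_i*p_{i-1} + p_{i-2}, q_i = a_i*q_{i-1} + q_{i-2} with p_{-2}=0, p_{-1}=1, q_{-2}=1, q_{-1}=0:
  i=0: a_0=6, p_0 = 6*1 + 0 = 6, q_0 = 6*0 + 1 = 1.
  i=1: a_1=5, p_1 = 5*6 + 1 = 31, q_1 = 5*1 + 0 = 5.
  i=2: a_2=7, p_2 = 7*31 + 6 = 223, q_2 = 7*5 + 1 = 36.
  i=3: a_3=2, p_3 = 2*223 + 31 = 477, q_3 = 2*36 + 5 = 77.

6/1, 31/5, 223/36, 477/77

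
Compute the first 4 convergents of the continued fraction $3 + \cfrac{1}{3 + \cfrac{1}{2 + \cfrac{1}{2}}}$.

Using the convergent recurrence p_i = a_i*p_{i-1} + p_{i-2}, q_i = a_i*q_{i-1} + q_{i-2} with p_{-2}=0, p_{-1}=1, q_{-2}=1, q_{-1}=0:
  i=0: a_0=3, p_0 = 3*1 + 0 = 3, q_0 = 3*0 + 1 = 1.
  i=1: a_1=3, p_1 = 3*3 + 1 = 10, q_1 = 3*1 + 0 = 3.
  i=2: a_2=2, p_2 = 2*10 + 3 = 23, q_2 = 2*3 + 1 = 7.
  i=3: a_3=2, p_3 = 2*23 + 10 = 56, q_3 = 2*7 + 3 = 17.

3/1, 10/3, 23/7, 56/17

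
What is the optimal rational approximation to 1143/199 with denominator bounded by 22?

23/4

Expand x = 1143/199 as a continued fraction with the Euclidean algorithm:
  1143 = 5*199 + 148, so a_0 = 5.
  199 = 1*148 + 51, so a_1 = 1.
  148 = 2*51 + 46, so a_2 = 2.
  51 = 1*46 + 5, so a_3 = 1.
  46 = 9*5 + 1, so a_4 = 9.
  5 = 5*1 + 0, so a_5 = 5.
so x = [5; 1, 2, 1, 9, 5].
Convergents (p_i = a_i*p_{i-1} + p_{i-2}, q_i = a_i*q_{i-1} + q_{i-2} with p_{-2}=0, p_{-1}=1, q_{-2}=1, q_{-1}=0), until the denominator exceeds 22:
  i=0: a_0=5, p_0 = 5*1 + 0 = 5, q_0 = 5*0 + 1 = 1.
  i=1: a_1=1, p_1 = 1*5 + 1 = 6, q_1 = 1*1 + 0 = 1.
  i=2: a_2=2, p_2 = 2*6 + 5 = 17, q_2 = 2*1 + 1 = 3.
  i=3: a_3=1, p_3 = 1*17 + 6 = 23, q_3 = 1*3 + 1 = 4.
  i=4: a_4=9, p_4 = 9*23 + 17 = 224, q_4 = 9*4 + 3 = 39.
q_4 = 39 > 22, so the last convergent with denominator <= 22 is p_3/q_3 = 23/4.
The closest fraction with denominator <= 22 is either p_3/q_3 or the intermediate fraction (k*p_3 + p_2)/(k*q_3 + q_2) with the largest k >= 1 whose denominator stays <= 22; these approach x as k grows, and every other convergent or intermediate fraction in range is farther away.
Largest k: floor((22 - q_2)/q_3) = floor((22 - 3)/4) = 4.
That gives (4*23 + 17)/(4*4 + 3) = 109/19.
Compare the errors: |x - 23/4| = |1143*4 - 23*199|/(199*4) = 5/796, and |x - 109/19| = |1143*19 - 109*199|/(199*19) = 26/3781.
Cross-multiplying, 5*3781 = 18905 < 20696 = 26*796, so 5/796 is smaller: the convergent 23/4 is closer to x than 109/19.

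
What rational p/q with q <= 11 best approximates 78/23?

17/5

Expand x = 78/23 as a continued fraction with the Euclidean algorithm:
  78 = 3*23 + 9, so a_0 = 3.
  23 = 2*9 + 5, so a_1 = 2.
  9 = 1*5 + 4, so a_2 = 1.
  5 = 1*4 + 1, so a_3 = 1.
  4 = 4*1 + 0, so a_4 = 4.
so x = [3; 2, 1, 1, 4].
Convergents (p_i = a_i*p_{i-1} + p_{i-2}, q_i = a_i*q_{i-1} + q_{i-2} with p_{-2}=0, p_{-1}=1, q_{-2}=1, q_{-1}=0), until the denominator exceeds 11:
  i=0: a_0=3, p_0 = 3*1 + 0 = 3, q_0 = 3*0 + 1 = 1.
  i=1: a_1=2, p_1 = 2*3 + 1 = 7, q_1 = 2*1 + 0 = 2.
  i=2: a_2=1, p_2 = 1*7 + 3 = 10, q_2 = 1*2 + 1 = 3.
  i=3: a_3=1, p_3 = 1*10 + 7 = 17, q_3 = 1*3 + 2 = 5.
  i=4: a_4=4, p_4 = 4*17 + 10 = 78, q_4 = 4*5 + 3 = 23.
q_4 = 23 > 11, so the last convergent with denominator <= 11 is p_3/q_3 = 17/5.
The closest fraction with denominator <= 11 is either p_3/q_3 or the intermediate fraction (k*p_3 + p_2)/(k*q_3 + q_2) with the largest k >= 1 whose denominator stays <= 11; these approach x as k grows, and every other convergent or intermediate fraction in range is farther away.
Largest k: floor((11 - q_2)/q_3) = floor((11 - 3)/5) = 1.
That gives (1*17 + 10)/(1*5 + 3) = 27/8.
Compare the errors: |x - 17/5| = |78*5 - 17*23|/(23*5) = 1/115, and |x - 27/8| = |78*8 - 27*23|/(23*8) = 3/184.
Cross-multiplying, 1*184 = 184 < 345 = 3*115, so 1/115 is smaller: the convergent 17/5 is closer to x than 27/8.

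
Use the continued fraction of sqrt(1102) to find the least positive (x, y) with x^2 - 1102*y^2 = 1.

(x, y) = (11382443, 342882)

First expand sqrt(1102) as a continued fraction. With x_i = (sqrt(1102) + m_i)/d_i and (m_0, d_0) = (0, 1): a_0 = floor(sqrt(1102)) = 33, since 33^2 = 1089 <= 1102 < 1156 = 34^2.
Iterate m_{i+1} = d_i*a_i - m_i, d_{i+1} = (1102 - m_{i+1}^2)/d_i, a_{i+1} = floor((a_0 + m_{i+1})/d_{i+1}):
  m_1 = 1*33 - 0 = 33, d_1 = (1102 - 33^2)/1 = 13/1 = 13, a_1 = floor((33 + 33)/13) = 5.
  m_2 = 13*5 - 33 = 32, d_2 = (1102 - 32^2)/13 = 78/13 = 6, a_2 = floor((33 + 32)/6) = 10.
  m_3 = 6*10 - 32 = 28, d_3 = (1102 - 28^2)/6 = 318/6 = 53, a_3 = floor((33 + 28)/53) = 1.
  m_4 = 53*1 - 28 = 25, d_4 = (1102 - 25^2)/53 = 477/53 = 9, a_4 = floor((33 + 25)/9) = 6.
  m_5 = 9*6 - 25 = 29, d_5 = (1102 - 29^2)/9 = 261/9 = 29, a_5 = floor((33 + 29)/29) = 2.
  m_6 = 29*2 - 29 = 29, d_6 = (1102 - 29^2)/29 = 261/29 = 9, a_6 = floor((33 + 29)/9) = 6.
  m_7 = 9*6 - 29 = 25, d_7 = (1102 - 25^2)/9 = 477/9 = 53, a_7 = floor((33 + 25)/53) = 1.
  m_8 = 53*1 - 25 = 28, d_8 = (1102 - 28^2)/53 = 318/53 = 6, a_8 = floor((33 + 28)/6) = 10.
  m_9 = 6*10 - 28 = 32, d_9 = (1102 - 32^2)/6 = 78/6 = 13, a_9 = floor((33 + 32)/13) = 5.
  m_10 = 13*5 - 32 = 33, d_10 = (1102 - 33^2)/13 = 13/13 = 1, a_10 = floor((33 + 33)/1) = 66.
  m_11 = 1*66 - 33 = 33, d_11 = (1102 - 33^2)/1 = 13/1 = 13: (m_11, d_11) = (m_1, d_1) = (33, 13), so from here the quotients repeat a_1, ..., a_10; the period length is 10.
So sqrt(1102) = [33; (5, 10, 1, 6, 2, 6, 1, 10, 5, 66)] with period length k = 10.
k is even, so the fundamental solution of x^2 - 1102y^2 = 1 is (p_{k-1}, q_{k-1}) = (p_9, q_9); compute convergents through index 9.
Convergents (p_i = a_i*p_{i-1} + p_{i-2}, q_i = a_i*q_{i-1} + q_{i-2} with p_{-2}=0, p_{-1}=1, q_{-2}=1, q_{-1}=0):
  i=0: a_0=33, p_0 = 33*1 + 0 = 33, q_0 = 33*0 + 1 = 1.
  i=1: a_1=5, p_1 = 5*33 + 1 = 166, q_1 = 5*1 + 0 = 5.
  i=2: a_2=10, p_2 = 10*166 + 33 = 1693, q_2 = 10*5 + 1 = 51.
  i=3: a_3=1, p_3 = 1*1693 + 166 = 1859, q_3 = 1*51 + 5 = 56.
  i=4: a_4=6, p_4 = 6*1859 + 1693 = 12847, q_4 = 6*56 + 51 = 387.
  i=5: a_5=2, p_5 = 2*12847 + 1859 = 27553, q_5 = 2*387 + 56 = 830.
  i=6: a_6=6, p_6 = 6*27553 + 12847 = 178165, q_6 = 6*830 + 387 = 5367.
  i=7: a_7=1, p_7 = 1*178165 + 27553 = 205718, q_7 = 1*5367 + 830 = 6197.
  i=8: a_8=10, p_8 = 10*205718 + 178165 = 2235345, q_8 = 10*6197 + 5367 = 67337.
  i=9: a_9=5, p_9 = 5*2235345 + 205718 = 11382443, q_9 = 5*67337 + 6197 = 342882.
Check: 11382443^2 - 1102*342882^2 = 129560008648249 - 129560008648248 = 1, so (x, y) = (11382443, 342882) solves the equation, and by the theorem it is the least positive solution.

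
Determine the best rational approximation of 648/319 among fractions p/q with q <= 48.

65/32

Expand x = 648/319 as a continued fraction with the Euclidean algorithm:
  648 = 2*319 + 10, so a_0 = 2.
  319 = 31*10 + 9, so a_1 = 31.
  10 = 1*9 + 1, so a_2 = 1.
  9 = 9*1 + 0, so a_3 = 9.
so x = [2; 31, 1, 9].
Convergents (p_i = a_i*p_{i-1} + p_{i-2}, q_i = a_i*q_{i-1} + q_{i-2} with p_{-2}=0, p_{-1}=1, q_{-2}=1, q_{-1}=0), until the denominator exceeds 48:
  i=0: a_0=2, p_0 = 2*1 + 0 = 2, q_0 = 2*0 + 1 = 1.
  i=1: a_1=31, p_1 = 31*2 + 1 = 63, q_1 = 31*1 + 0 = 31.
  i=2: a_2=1, p_2 = 1*63 + 2 = 65, q_2 = 1*31 + 1 = 32.
  i=3: a_3=9, p_3 = 9*65 + 63 = 648, q_3 = 9*32 + 31 = 319.
q_3 = 319 > 48, so the last convergent with denominator <= 48 is p_2/q_2 = 65/32.
The closest fraction with denominator <= 48 is either p_2/q_2 or the intermediate fraction (k*p_2 + p_1)/(k*q_2 + q_1) with the largest k >= 1 whose denominator stays <= 48; these approach x as k grows, and every other convergent or intermediate fraction in range is farther away.
Largest k: floor((48 - q_1)/q_2) = floor((48 - 31)/32) = 0.
Since k = 0, no intermediate fraction beyond p_2/q_2 has denominator <= 48, so the convergent 65/32 is the closest (its error is |648*32 - 65*319|/(319*32) = 1/10208).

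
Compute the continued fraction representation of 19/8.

Run the Euclidean algorithm on 19 and 8; the successive quotients are the partial quotients a_0, a_1, ... (each step inverts the fractional part left over by the previous one):
  19 = 2*8 + 3, so a_0 = 2.
  8 = 2*3 + 2, so a_1 = 2.
  3 = 1*2 + 1, so a_2 = 1.
  2 = 2*1 + 0, so a_3 = 2.
The remainder reaches 0 after 4 divisions, so the expansion has 4 partial quotients, read off in order.

[2; 2, 1, 2]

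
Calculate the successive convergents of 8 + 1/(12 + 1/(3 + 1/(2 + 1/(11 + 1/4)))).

Using the convergent recurrence p_i = a_i*p_{i-1} + p_{i-2}, q_i = a_i*q_{i-1} + q_{i-2} with p_{-2}=0, p_{-1}=1, q_{-2}=1, q_{-1}=0:
  i=0: a_0=8, p_0 = 8*1 + 0 = 8, q_0 = 8*0 + 1 = 1.
  i=1: a_1=12, p_1 = 12*8 + 1 = 97, q_1 = 12*1 + 0 = 12.
  i=2: a_2=3, p_2 = 3*97 + 8 = 299, q_2 = 3*12 + 1 = 37.
  i=3: a_3=2, p_3 = 2*299 + 97 = 695, q_3 = 2*37 + 12 = 86.
  i=4: a_4=11, p_4 = 11*695 + 299 = 7944, q_4 = 11*86 + 37 = 983.
  i=5: a_5=4, p_5 = 4*7944 + 695 = 32471, q_5 = 4*983 + 86 = 4018.

8/1, 97/12, 299/37, 695/86, 7944/983, 32471/4018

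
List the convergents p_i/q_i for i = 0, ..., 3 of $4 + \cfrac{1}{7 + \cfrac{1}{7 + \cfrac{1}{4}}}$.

Using the convergent recurrence p_i = a_i*p_{i-1} + p_{i-2}, q_i = a_i*q_{i-1} + q_{i-2} with p_{-2}=0, p_{-1}=1, q_{-2}=1, q_{-1}=0:
  i=0: a_0=4, p_0 = 4*1 + 0 = 4, q_0 = 4*0 + 1 = 1.
  i=1: a_1=7, p_1 = 7*4 + 1 = 29, q_1 = 7*1 + 0 = 7.
  i=2: a_2=7, p_2 = 7*29 + 4 = 207, q_2 = 7*7 + 1 = 50.
  i=3: a_3=4, p_3 = 4*207 + 29 = 857, q_3 = 4*50 + 7 = 207.

4/1, 29/7, 207/50, 857/207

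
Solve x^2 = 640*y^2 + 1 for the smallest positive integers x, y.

First expand sqrt(640) as a continued fraction. With x_i = (sqrt(640) + m_i)/d_i and (m_0, d_0) = (0, 1): a_0 = floor(sqrt(640)) = 25, since 25^2 = 625 <= 640 < 676 = 26^2.
Iterate m_{i+1} = d_i*a_i - m_i, d_{i+1} = (640 - m_{i+1}^2)/d_i, a_{i+1} = floor((a_0 + m_{i+1})/d_{i+1}):
  m_1 = 1*25 - 0 = 25, d_1 = (640 - 25^2)/1 = 15/1 = 15, a_1 = floor((25 + 25)/15) = 3.
  m_2 = 15*3 - 25 = 20, d_2 = (640 - 20^2)/15 = 240/15 = 16, a_2 = floor((25 + 20)/16) = 2.
  m_3 = 16*2 - 20 = 12, d_3 = (640 - 12^2)/16 = 496/16 = 31, a_3 = floor((25 + 12)/31) = 1.
  m_4 = 31*1 - 12 = 19, d_4 = (640 - 19^2)/31 = 279/31 = 9, a_4 = floor((25 + 19)/9) = 4.
  m_5 = 9*4 - 19 = 17, d_5 = (640 - 17^2)/9 = 351/9 = 39, a_5 = floor((25 + 17)/39) = 1.
  m_6 = 39*1 - 17 = 22, d_6 = (640 - 22^2)/39 = 156/39 = 4, a_6 = floor((25 + 22)/4) = 11.
  m_7 = 4*11 - 22 = 22, d_7 = (640 - 22^2)/4 = 156/4 = 39, a_7 = floor((25 + 22)/39) = 1.
  m_8 = 39*1 - 22 = 17, d_8 = (640 - 17^2)/39 = 351/39 = 9, a_8 = floor((25 + 17)/9) = 4.
  m_9 = 9*4 - 17 = 19, d_9 = (640 - 19^2)/9 = 279/9 = 31, a_9 = floor((25 + 19)/31) = 1.
  m_10 = 31*1 - 19 = 12, d_10 = (640 - 12^2)/31 = 496/31 = 16, a_10 = floor((25 + 12)/16) = 2.
  m_11 = 16*2 - 12 = 20, d_11 = (640 - 20^2)/16 = 240/16 = 15, a_11 = floor((25 + 20)/15) = 3.
  m_12 = 15*3 - 20 = 25, d_12 = (640 - 25^2)/15 = 15/15 = 1, a_12 = floor((25 + 25)/1) = 50.
  m_13 = 1*50 - 25 = 25, d_13 = (640 - 25^2)/1 = 15/1 = 15: (m_13, d_13) = (m_1, d_1) = (25, 15), so from here the quotients repeat a_1, ..., a_12; the period length is 12.
So sqrt(640) = [25; (3, 2, 1, 4, 1, 11, 1, 4, 1, 2, 3, 50)] with period length k = 12.
k is even, so the fundamental solution of x^2 - 640y^2 = 1 is (p_{k-1}, q_{k-1}) = (p_11, q_11); compute convergents through index 11.
Convergents (p_i = a_i*p_{i-1} + p_{i-2}, q_i = a_i*q_{i-1} + q_{i-2} with p_{-2}=0, p_{-1}=1, q_{-2}=1, q_{-1}=0):
  i=0: a_0=25, p_0 = 25*1 + 0 = 25, q_0 = 25*0 + 1 = 1.
  i=1: a_1=3, p_1 = 3*25 + 1 = 76, q_1 = 3*1 + 0 = 3.
  i=2: a_2=2, p_2 = 2*76 + 25 = 177, q_2 = 2*3 + 1 = 7.
  i=3: a_3=1, p_3 = 1*177 + 76 = 253, q_3 = 1*7 + 3 = 10.
  i=4: a_4=4, p_4 = 4*253 + 177 = 1189, q_4 = 4*10 + 7 = 47.
  i=5: a_5=1, p_5 = 1*1189 + 253 = 1442, q_5 = 1*47 + 10 = 57.
  i=6: a_6=11, p_6 = 11*1442 + 1189 = 17051, q_6 = 11*57 + 47 = 674.
  i=7: a_7=1, p_7 = 1*17051 + 1442 = 18493, q_7 = 1*674 + 57 = 731.
  i=8: a_8=4, p_8 = 4*18493 + 17051 = 91023, q_8 = 4*731 + 674 = 3598.
  i=9: a_9=1, p_9 = 1*91023 + 18493 = 109516, q_9 = 1*3598 + 731 = 4329.
  i=10: a_10=2, p_10 = 2*109516 + 91023 = 310055, q_10 = 2*4329 + 3598 = 12256.
  i=11: a_11=3, p_11 = 3*310055 + 109516 = 1039681, q_11 = 3*12256 + 4329 = 41097.
Check: 1039681^2 - 640*41097^2 = 1080936581761 - 1080936581760 = 1, so (x, y) = (1039681, 41097) solves the equation, and by the theorem it is the least positive solution.

(x, y) = (1039681, 41097)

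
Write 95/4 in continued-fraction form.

[23; 1, 3]

Run the Euclidean algorithm on 95 and 4; the successive quotients are the partial quotients a_0, a_1, ... (each step inverts the fractional part left over by the previous one):
  95 = 23*4 + 3, so a_0 = 23.
  4 = 1*3 + 1, so a_1 = 1.
  3 = 3*1 + 0, so a_2 = 3.
The remainder reaches 0 after 3 divisions, so the expansion has 3 partial quotients, read off in order.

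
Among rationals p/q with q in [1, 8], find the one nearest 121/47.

Expand x = 121/47 as a continued fraction with the Euclidean algorithm:
  121 = 2*47 + 27, so a_0 = 2.
  47 = 1*27 + 20, so a_1 = 1.
  27 = 1*20 + 7, so a_2 = 1.
  20 = 2*7 + 6, so a_3 = 2.
  7 = 1*6 + 1, so a_4 = 1.
  6 = 6*1 + 0, so a_5 = 6.
so x = [2; 1, 1, 2, 1, 6].
Convergents (p_i = a_i*p_{i-1} + p_{i-2}, q_i = a_i*q_{i-1} + q_{i-2} with p_{-2}=0, p_{-1}=1, q_{-2}=1, q_{-1}=0), until the denominator exceeds 8:
  i=0: a_0=2, p_0 = 2*1 + 0 = 2, q_0 = 2*0 + 1 = 1.
  i=1: a_1=1, p_1 = 1*2 + 1 = 3, q_1 = 1*1 + 0 = 1.
  i=2: a_2=1, p_2 = 1*3 + 2 = 5, q_2 = 1*1 + 1 = 2.
  i=3: a_3=2, p_3 = 2*5 + 3 = 13, q_3 = 2*2 + 1 = 5.
  i=4: a_4=1, p_4 = 1*13 + 5 = 18, q_4 = 1*5 + 2 = 7.
  i=5: a_5=6, p_5 = 6*18 + 13 = 121, q_5 = 6*7 + 5 = 47.
q_5 = 47 > 8, so the last convergent with denominator <= 8 is p_4/q_4 = 18/7.
The closest fraction with denominator <= 8 is either p_4/q_4 or the intermediate fraction (k*p_4 + p_3)/(k*q_4 + q_3) with the largest k >= 1 whose denominator stays <= 8; these approach x as k grows, and every other convergent or intermediate fraction in range is farther away.
Largest k: floor((8 - q_3)/q_4) = floor((8 - 5)/7) = 0.
Since k = 0, no intermediate fraction beyond p_4/q_4 has denominator <= 8, so the convergent 18/7 is the closest (its error is |121*7 - 18*47|/(47*7) = 1/329).

18/7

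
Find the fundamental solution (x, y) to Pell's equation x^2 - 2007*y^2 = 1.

First expand sqrt(2007) as a continued fraction. With x_i = (sqrt(2007) + m_i)/d_i and (m_0, d_0) = (0, 1): a_0 = floor(sqrt(2007)) = 44, since 44^2 = 1936 <= 2007 < 2025 = 45^2.
Iterate m_{i+1} = d_i*a_i - m_i, d_{i+1} = (2007 - m_{i+1}^2)/d_i, a_{i+1} = floor((a_0 + m_{i+1})/d_{i+1}):
  m_1 = 1*44 - 0 = 44, d_1 = (2007 - 44^2)/1 = 71/1 = 71, a_1 = floor((44 + 44)/71) = 1.
  m_2 = 71*1 - 44 = 27, d_2 = (2007 - 27^2)/71 = 1278/71 = 18, a_2 = floor((44 + 27)/18) = 3.
  m_3 = 18*3 - 27 = 27, d_3 = (2007 - 27^2)/18 = 1278/18 = 71, a_3 = floor((44 + 27)/71) = 1.
  m_4 = 71*1 - 27 = 44, d_4 = (2007 - 44^2)/71 = 71/71 = 1, a_4 = floor((44 + 44)/1) = 88.
  m_5 = 1*88 - 44 = 44, d_5 = (2007 - 44^2)/1 = 71/1 = 71: (m_5, d_5) = (m_1, d_1) = (44, 71), so from here the quotients repeat a_1, ..., a_4; the period length is 4.
So sqrt(2007) = [44; (1, 3, 1, 88)] with period length k = 4.
k is even, so the fundamental solution of x^2 - 2007y^2 = 1 is (p_{k-1}, q_{k-1}) = (p_3, q_3); compute convergents through index 3.
Convergents (p_i = a_i*p_{i-1} + p_{i-2}, q_i = a_i*q_{i-1} + q_{i-2} with p_{-2}=0, p_{-1}=1, q_{-2}=1, q_{-1}=0):
  i=0: a_0=44, p_0 = 44*1 + 0 = 44, q_0 = 44*0 + 1 = 1.
  i=1: a_1=1, p_1 = 1*44 + 1 = 45, q_1 = 1*1 + 0 = 1.
  i=2: a_2=3, p_2 = 3*45 + 44 = 179, q_2 = 3*1 + 1 = 4.
  i=3: a_3=1, p_3 = 1*179 + 45 = 224, q_3 = 1*4 + 1 = 5.
Check: 224^2 - 2007*5^2 = 50176 - 50175 = 1, so (x, y) = (224, 5) solves the equation, and by the theorem it is the least positive solution.

(x, y) = (224, 5)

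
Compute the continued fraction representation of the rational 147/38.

Run the Euclidean algorithm on 147 and 38; the successive quotients are the partial quotients a_0, a_1, ... (each step inverts the fractional part left over by the previous one):
  147 = 3*38 + 33, so a_0 = 3.
  38 = 1*33 + 5, so a_1 = 1.
  33 = 6*5 + 3, so a_2 = 6.
  5 = 1*3 + 2, so a_3 = 1.
  3 = 1*2 + 1, so a_4 = 1.
  2 = 2*1 + 0, so a_5 = 2.
The remainder reaches 0 after 6 divisions, so the expansion has 6 partial quotients, read off in order.

[3; 1, 6, 1, 1, 2]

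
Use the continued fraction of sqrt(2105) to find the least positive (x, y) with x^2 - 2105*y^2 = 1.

(x, y) = (16978089, 370052)

First expand sqrt(2105) as a continued fraction. With x_i = (sqrt(2105) + m_i)/d_i and (m_0, d_0) = (0, 1): a_0 = floor(sqrt(2105)) = 45, since 45^2 = 2025 <= 2105 < 2116 = 46^2.
Iterate m_{i+1} = d_i*a_i - m_i, d_{i+1} = (2105 - m_{i+1}^2)/d_i, a_{i+1} = floor((a_0 + m_{i+1})/d_{i+1}):
  m_1 = 1*45 - 0 = 45, d_1 = (2105 - 45^2)/1 = 80/1 = 80, a_1 = floor((45 + 45)/80) = 1.
  m_2 = 80*1 - 45 = 35, d_2 = (2105 - 35^2)/80 = 880/80 = 11, a_2 = floor((45 + 35)/11) = 7.
  m_3 = 11*7 - 35 = 42, d_3 = (2105 - 42^2)/11 = 341/11 = 31, a_3 = floor((45 + 42)/31) = 2.
  m_4 = 31*2 - 42 = 20, d_4 = (2105 - 20^2)/31 = 1705/31 = 55, a_4 = floor((45 + 20)/55) = 1.
  m_5 = 55*1 - 20 = 35, d_5 = (2105 - 35^2)/55 = 880/55 = 16, a_5 = floor((45 + 35)/16) = 5.
  m_6 = 16*5 - 35 = 45, d_6 = (2105 - 45^2)/16 = 80/16 = 5, a_6 = floor((45 + 45)/5) = 18.
  m_7 = 5*18 - 45 = 45, d_7 = (2105 - 45^2)/5 = 80/5 = 16, a_7 = floor((45 + 45)/16) = 5.
  m_8 = 16*5 - 45 = 35, d_8 = (2105 - 35^2)/16 = 880/16 = 55, a_8 = floor((45 + 35)/55) = 1.
  m_9 = 55*1 - 35 = 20, d_9 = (2105 - 20^2)/55 = 1705/55 = 31, a_9 = floor((45 + 20)/31) = 2.
  m_10 = 31*2 - 20 = 42, d_10 = (2105 - 42^2)/31 = 341/31 = 11, a_10 = floor((45 + 42)/11) = 7.
  m_11 = 11*7 - 42 = 35, d_11 = (2105 - 35^2)/11 = 880/11 = 80, a_11 = floor((45 + 35)/80) = 1.
  m_12 = 80*1 - 35 = 45, d_12 = (2105 - 45^2)/80 = 80/80 = 1, a_12 = floor((45 + 45)/1) = 90.
  m_13 = 1*90 - 45 = 45, d_13 = (2105 - 45^2)/1 = 80/1 = 80: (m_13, d_13) = (m_1, d_1) = (45, 80), so from here the quotients repeat a_1, ..., a_12; the period length is 12.
So sqrt(2105) = [45; (1, 7, 2, 1, 5, 18, 5, 1, 2, 7, 1, 90)] with period length k = 12.
k is even, so the fundamental solution of x^2 - 2105y^2 = 1 is (p_{k-1}, q_{k-1}) = (p_11, q_11); compute convergents through index 11.
Convergents (p_i = a_i*p_{i-1} + p_{i-2}, q_i = a_i*q_{i-1} + q_{i-2} with p_{-2}=0, p_{-1}=1, q_{-2}=1, q_{-1}=0):
  i=0: a_0=45, p_0 = 45*1 + 0 = 45, q_0 = 45*0 + 1 = 1.
  i=1: a_1=1, p_1 = 1*45 + 1 = 46, q_1 = 1*1 + 0 = 1.
  i=2: a_2=7, p_2 = 7*46 + 45 = 367, q_2 = 7*1 + 1 = 8.
  i=3: a_3=2, p_3 = 2*367 + 46 = 780, q_3 = 2*8 + 1 = 17.
  i=4: a_4=1, p_4 = 1*780 + 367 = 1147, q_4 = 1*17 + 8 = 25.
  i=5: a_5=5, p_5 = 5*1147 + 780 = 6515, q_5 = 5*25 + 17 = 142.
  i=6: a_6=18, p_6 = 18*6515 + 1147 = 118417, q_6 = 18*142 + 25 = 2581.
  i=7: a_7=5, p_7 = 5*118417 + 6515 = 598600, q_7 = 5*2581 + 142 = 13047.
  i=8: a_8=1, p_8 = 1*598600 + 118417 = 717017, q_8 = 1*13047 + 2581 = 15628.
  i=9: a_9=2, p_9 = 2*717017 + 598600 = 2032634, q_9 = 2*15628 + 13047 = 44303.
  i=10: a_10=7, p_10 = 7*2032634 + 717017 = 14945455, q_10 = 7*44303 + 15628 = 325749.
  i=11: a_11=1, p_11 = 1*14945455 + 2032634 = 16978089, q_11 = 1*325749 + 44303 = 370052.
Check: 16978089^2 - 2105*370052^2 = 288255506091921 - 288255506091920 = 1, so (x, y) = (16978089, 370052) solves the equation, and by the theorem it is the least positive solution.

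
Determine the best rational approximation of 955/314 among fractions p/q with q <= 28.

Expand x = 955/314 as a continued fraction with the Euclidean algorithm:
  955 = 3*314 + 13, so a_0 = 3.
  314 = 24*13 + 2, so a_1 = 24.
  13 = 6*2 + 1, so a_2 = 6.
  2 = 2*1 + 0, so a_3 = 2.
so x = [3; 24, 6, 2].
Convergents (p_i = a_i*p_{i-1} + p_{i-2}, q_i = a_i*q_{i-1} + q_{i-2} with p_{-2}=0, p_{-1}=1, q_{-2}=1, q_{-1}=0), until the denominator exceeds 28:
  i=0: a_0=3, p_0 = 3*1 + 0 = 3, q_0 = 3*0 + 1 = 1.
  i=1: a_1=24, p_1 = 24*3 + 1 = 73, q_1 = 24*1 + 0 = 24.
  i=2: a_2=6, p_2 = 6*73 + 3 = 441, q_2 = 6*24 + 1 = 145.
q_2 = 145 > 28, so the last convergent with denominator <= 28 is p_1/q_1 = 73/24.
The closest fraction with denominator <= 28 is either p_1/q_1 or the intermediate fraction (k*p_1 + p_0)/(k*q_1 + q_0) with the largest k >= 1 whose denominator stays <= 28; these approach x as k grows, and every other convergent or intermediate fraction in range is farther away.
Largest k: floor((28 - q_0)/q_1) = floor((28 - 1)/24) = 1.
That gives (1*73 + 3)/(1*24 + 1) = 76/25.
Compare the errors: |x - 73/24| = |955*24 - 73*314|/(314*24) = 2/7536, and |x - 76/25| = |955*25 - 76*314|/(314*25) = 11/7850.
Cross-multiplying, 2*7850 = 15700 < 82896 = 11*7536, so 2/7536 is smaller: the convergent 73/24 is closer to x than 76/25.

73/24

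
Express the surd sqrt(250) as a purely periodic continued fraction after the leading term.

[15; (1, 4, 3, 3, 4, 1, 30)]

Write x_i = (sqrt(250) + m_i)/d_i with (m_0, d_0) = (0, 1). a_0 = floor(sqrt(250)) = 15, since 15^2 = 225 <= 250 < 256 = 16^2.
Iterate m_{i+1} = d_i*a_i - m_i, d_{i+1} = (250 - m_{i+1}^2)/d_i, a_{i+1} = floor((a_0 + m_{i+1})/d_{i+1}):
  m_1 = 1*15 - 0 = 15, d_1 = (250 - 15^2)/1 = 25/1 = 25, a_1 = floor((15 + 15)/25) = 1.
  m_2 = 25*1 - 15 = 10, d_2 = (250 - 10^2)/25 = 150/25 = 6, a_2 = floor((15 + 10)/6) = 4.
  m_3 = 6*4 - 10 = 14, d_3 = (250 - 14^2)/6 = 54/6 = 9, a_3 = floor((15 + 14)/9) = 3.
  m_4 = 9*3 - 14 = 13, d_4 = (250 - 13^2)/9 = 81/9 = 9, a_4 = floor((15 + 13)/9) = 3.
  m_5 = 9*3 - 13 = 14, d_5 = (250 - 14^2)/9 = 54/9 = 6, a_5 = floor((15 + 14)/6) = 4.
  m_6 = 6*4 - 14 = 10, d_6 = (250 - 10^2)/6 = 150/6 = 25, a_6 = floor((15 + 10)/25) = 1.
  m_7 = 25*1 - 10 = 15, d_7 = (250 - 15^2)/25 = 25/25 = 1, a_7 = floor((15 + 15)/1) = 30.
  m_8 = 1*30 - 15 = 15, d_8 = (250 - 15^2)/1 = 25/1 = 25: (m_8, d_8) = (m_1, d_1) = (15, 25), so from here the quotients repeat a_1, ..., a_7; the period length is 7.
Hence the expansion of sqrt(250) is a_0 = 15 followed by the repeating block 1, 4, 3, 3, 4, 1, 30 (period 7).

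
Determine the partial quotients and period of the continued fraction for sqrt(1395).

[37; (2, 1, 6, 8, 6, 1, 2, 74)]

Write x_i = (sqrt(1395) + m_i)/d_i with (m_0, d_0) = (0, 1). a_0 = floor(sqrt(1395)) = 37, since 37^2 = 1369 <= 1395 < 1444 = 38^2.
Iterate m_{i+1} = d_i*a_i - m_i, d_{i+1} = (1395 - m_{i+1}^2)/d_i, a_{i+1} = floor((a_0 + m_{i+1})/d_{i+1}):
  m_1 = 1*37 - 0 = 37, d_1 = (1395 - 37^2)/1 = 26/1 = 26, a_1 = floor((37 + 37)/26) = 2.
  m_2 = 26*2 - 37 = 15, d_2 = (1395 - 15^2)/26 = 1170/26 = 45, a_2 = floor((37 + 15)/45) = 1.
  m_3 = 45*1 - 15 = 30, d_3 = (1395 - 30^2)/45 = 495/45 = 11, a_3 = floor((37 + 30)/11) = 6.
  m_4 = 11*6 - 30 = 36, d_4 = (1395 - 36^2)/11 = 99/11 = 9, a_4 = floor((37 + 36)/9) = 8.
  m_5 = 9*8 - 36 = 36, d_5 = (1395 - 36^2)/9 = 99/9 = 11, a_5 = floor((37 + 36)/11) = 6.
  m_6 = 11*6 - 36 = 30, d_6 = (1395 - 30^2)/11 = 495/11 = 45, a_6 = floor((37 + 30)/45) = 1.
  m_7 = 45*1 - 30 = 15, d_7 = (1395 - 15^2)/45 = 1170/45 = 26, a_7 = floor((37 + 15)/26) = 2.
  m_8 = 26*2 - 15 = 37, d_8 = (1395 - 37^2)/26 = 26/26 = 1, a_8 = floor((37 + 37)/1) = 74.
  m_9 = 1*74 - 37 = 37, d_9 = (1395 - 37^2)/1 = 26/1 = 26: (m_9, d_9) = (m_1, d_1) = (37, 26), so from here the quotients repeat a_1, ..., a_8; the period length is 8.
Hence the expansion of sqrt(1395) is a_0 = 37 followed by the repeating block 2, 1, 6, 8, 6, 1, 2, 74 (period 8).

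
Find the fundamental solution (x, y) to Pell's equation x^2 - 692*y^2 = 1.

First expand sqrt(692) as a continued fraction. With x_i = (sqrt(692) + m_i)/d_i and (m_0, d_0) = (0, 1): a_0 = floor(sqrt(692)) = 26, since 26^2 = 676 <= 692 < 729 = 27^2.
Iterate m_{i+1} = d_i*a_i - m_i, d_{i+1} = (692 - m_{i+1}^2)/d_i, a_{i+1} = floor((a_0 + m_{i+1})/d_{i+1}):
  m_1 = 1*26 - 0 = 26, d_1 = (692 - 26^2)/1 = 16/1 = 16, a_1 = floor((26 + 26)/16) = 3.
  m_2 = 16*3 - 26 = 22, d_2 = (692 - 22^2)/16 = 208/16 = 13, a_2 = floor((26 + 22)/13) = 3.
  m_3 = 13*3 - 22 = 17, d_3 = (692 - 17^2)/13 = 403/13 = 31, a_3 = floor((26 + 17)/31) = 1.
  m_4 = 31*1 - 17 = 14, d_4 = (692 - 14^2)/31 = 496/31 = 16, a_4 = floor((26 + 14)/16) = 2.
  m_5 = 16*2 - 14 = 18, d_5 = (692 - 18^2)/16 = 368/16 = 23, a_5 = floor((26 + 18)/23) = 1.
  m_6 = 23*1 - 18 = 5, d_6 = (692 - 5^2)/23 = 667/23 = 29, a_6 = floor((26 + 5)/29) = 1.
  m_7 = 29*1 - 5 = 24, d_7 = (692 - 24^2)/29 = 116/29 = 4, a_7 = floor((26 + 24)/4) = 12.
  m_8 = 4*12 - 24 = 24, d_8 = (692 - 24^2)/4 = 116/4 = 29, a_8 = floor((26 + 24)/29) = 1.
  m_9 = 29*1 - 24 = 5, d_9 = (692 - 5^2)/29 = 667/29 = 23, a_9 = floor((26 + 5)/23) = 1.
  m_10 = 23*1 - 5 = 18, d_10 = (692 - 18^2)/23 = 368/23 = 16, a_10 = floor((26 + 18)/16) = 2.
  m_11 = 16*2 - 18 = 14, d_11 = (692 - 14^2)/16 = 496/16 = 31, a_11 = floor((26 + 14)/31) = 1.
  m_12 = 31*1 - 14 = 17, d_12 = (692 - 17^2)/31 = 403/31 = 13, a_12 = floor((26 + 17)/13) = 3.
  m_13 = 13*3 - 17 = 22, d_13 = (692 - 22^2)/13 = 208/13 = 16, a_13 = floor((26 + 22)/16) = 3.
  m_14 = 16*3 - 22 = 26, d_14 = (692 - 26^2)/16 = 16/16 = 1, a_14 = floor((26 + 26)/1) = 52.
  m_15 = 1*52 - 26 = 26, d_15 = (692 - 26^2)/1 = 16/1 = 16: (m_15, d_15) = (m_1, d_1) = (26, 16), so from here the quotients repeat a_1, ..., a_14; the period length is 14.
So sqrt(692) = [26; (3, 3, 1, 2, 1, 1, 12, 1, 1, 2, 1, 3, 3, 52)] with period length k = 14.
k is even, so the fundamental solution of x^2 - 692y^2 = 1 is (p_{k-1}, q_{k-1}) = (p_13, q_13); compute convergents through index 13.
Convergents (p_i = a_i*p_{i-1} + p_{i-2}, q_i = a_i*q_{i-1} + q_{i-2} with p_{-2}=0, p_{-1}=1, q_{-2}=1, q_{-1}=0):
  i=0: a_0=26, p_0 = 26*1 + 0 = 26, q_0 = 26*0 + 1 = 1.
  i=1: a_1=3, p_1 = 3*26 + 1 = 79, q_1 = 3*1 + 0 = 3.
  i=2: a_2=3, p_2 = 3*79 + 26 = 263, q_2 = 3*3 + 1 = 10.
  i=3: a_3=1, p_3 = 1*263 + 79 = 342, q_3 = 1*10 + 3 = 13.
  i=4: a_4=2, p_4 = 2*342 + 263 = 947, q_4 = 2*13 + 10 = 36.
  i=5: a_5=1, p_5 = 1*947 + 342 = 1289, q_5 = 1*36 + 13 = 49.
  i=6: a_6=1, p_6 = 1*1289 + 947 = 2236, q_6 = 1*49 + 36 = 85.
  i=7: a_7=12, p_7 = 12*2236 + 1289 = 28121, q_7 = 12*85 + 49 = 1069.
  i=8: a_8=1, p_8 = 1*28121 + 2236 = 30357, q_8 = 1*1069 + 85 = 1154.
  i=9: a_9=1, p_9 = 1*30357 + 28121 = 58478, q_9 = 1*1154 + 1069 = 2223.
  i=10: a_10=2, p_10 = 2*58478 + 30357 = 147313, q_10 = 2*2223 + 1154 = 5600.
  i=11: a_11=1, p_11 = 1*147313 + 58478 = 205791, q_11 = 1*5600 + 2223 = 7823.
  i=12: a_12=3, p_12 = 3*205791 + 147313 = 764686, q_12 = 3*7823 + 5600 = 29069.
  i=13: a_13=3, p_13 = 3*764686 + 205791 = 2499849, q_13 = 3*29069 + 7823 = 95030.
Check: 2499849^2 - 692*95030^2 = 6249245022801 - 6249245022800 = 1, so (x, y) = (2499849, 95030) solves the equation, and by the theorem it is the least positive solution.

(x, y) = (2499849, 95030)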